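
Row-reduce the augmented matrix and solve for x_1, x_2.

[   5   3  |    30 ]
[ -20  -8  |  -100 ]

(3, 5)

Forward elimination on [A|b]:
R2 <- R2 - (-4)*R1:  [  0   4  20 ]
Row echelon form:
[ 5  3  |  30 ]
[ 0  4  |  20 ]
Back-substitution:
x_2 = (20) / 4 = 5
x_1 = (30 - (3)*(5)) / 5 = 3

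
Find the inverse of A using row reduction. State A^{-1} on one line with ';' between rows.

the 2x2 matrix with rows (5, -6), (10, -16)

Gauss-Jordan on [A | I]:
R1 <- (1/5)*R1:  [    1  -6/5  |   1/5     0 ]
R2 <- R2 - (10)*R1:  [  0  -4  |  -2   1 ]
R2 <- (1/-4)*R2:  [    0     1  |   1/2  -1/4 ]
R1 <- R1 - (-6/5)*R2:  [     1      0  |    4/5  -3/10 ]
Right block of [I | A^{-1}] is the inverse:
[ 4/5  -3/10 ]
[ 1/2   -1/4 ]

inverse = [4/5 -3/10; 1/2 -1/4]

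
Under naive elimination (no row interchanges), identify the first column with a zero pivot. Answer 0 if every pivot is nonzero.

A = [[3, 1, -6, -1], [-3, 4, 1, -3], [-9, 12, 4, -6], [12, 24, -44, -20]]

Naive forward elimination:
R2 <- R2 - (-1)*R1:  [  0   5  -5  -4 ]
R3 <- R3 - (-3)*R1:  [   0   15  -14   -9 ]
R4 <- R4 - (4)*R1:  [   0   20  -20  -16 ]
R3 <- R3 - (3)*R2:  [ 0  0  1  3 ]
R4 <- R4 - (4)*R2:  [ 0  0  0  0 ]
Matrix at this point:
[ 3  1  -6  -1 ]
[ 0  5  -5  -4 ]
[ 0  0   1   3 ]
[ 0  0   0   0 ]
Pivot entry (4,4) in the last row is zero and there are no rows below to swap with -> zero pivot in column 4 (A is singular).

first zero-pivot column = 4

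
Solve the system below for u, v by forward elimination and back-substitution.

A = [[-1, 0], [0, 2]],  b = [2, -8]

Forward elimination on [A|b]:
Row echelon form:
[ -1  0  |   2 ]
[  0  2  |  -8 ]
Back-substitution:
v = (-8) / 2 = -4
u = (2) / -1 = -2

(-2, -4)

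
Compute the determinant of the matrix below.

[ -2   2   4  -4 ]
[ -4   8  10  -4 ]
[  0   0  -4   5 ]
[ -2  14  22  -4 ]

Forward elimination:
R2 <- R2 - (2)*R1:  [ 0  4  2  4 ]
R4 <- R4 - (1)*R1:  [  0  12  18   0 ]
R4 <- R4 - (3)*R2:  [   0    0   12  -12 ]
R4 <- R4 - (-3)*R3:  [ 0  0  0  3 ]
Upper-triangular form:
[ -2  2   4  -4 ]
[  0  4   2   4 ]
[  0  0  -4   5 ]
[  0  0   0   3 ]
det(A) = (-1)^0 * (-2) * (4) * (-4) * (3) = 96  (0 row swaps -> sign +1)

det(A) = 96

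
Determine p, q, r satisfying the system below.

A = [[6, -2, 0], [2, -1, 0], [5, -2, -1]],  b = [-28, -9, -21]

(-5, -1, -2)

Forward elimination on [A|b]:
R2 <- R2 - (1/3)*R1:  [    0  -1/3     0   1/3 ]
R3 <- R3 - (5/6)*R1:  [    0  -1/3    -1   7/3 ]
R3 <- R3 - (1)*R2:  [  0   0  -1   2 ]
Row echelon form:
[ 6    -2   0  |  -28 ]
[ 0  -1/3   0  |  1/3 ]
[ 0     0  -1  |    2 ]
Back-substitution:
r = (2) / -1 = -2
q = (1/3) / (-1/3) = -1
p = (-28 - (-2)*(-1)) / 6 = -5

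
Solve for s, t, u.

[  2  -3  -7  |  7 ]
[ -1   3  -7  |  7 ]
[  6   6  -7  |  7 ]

(0, 0, -1)

Forward elimination on [A|b]:
R2 <- R2 - (-1/2)*R1:  [     0    3/2  -21/2   21/2 ]
R3 <- R3 - (3)*R1:  [   0   15   14  -14 ]
R3 <- R3 - (10)*R2:  [    0     0   119  -119 ]
Row echelon form:
[ 2   -3     -7  |     7 ]
[ 0  3/2  -21/2  |  21/2 ]
[ 0    0    119  |  -119 ]
Back-substitution:
u = (-119) / 119 = -1
t = (21/2 - (-21/2)*(-1)) / (3/2) = 0
s = (7 - (-3)*(0) - (-7)*(-1)) / 2 = 0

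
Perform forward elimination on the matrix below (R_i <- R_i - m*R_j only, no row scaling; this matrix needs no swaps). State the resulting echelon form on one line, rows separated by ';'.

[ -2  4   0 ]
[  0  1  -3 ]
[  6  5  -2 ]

REF = [-2 4 0; 0 1 -3; 0 0 49]

Forward elimination:
R3 <- R3 - (-3)*R1:  [  0  17  -2 ]
R3 <- R3 - (17)*R2:  [  0   0  49 ]
Row echelon form:
[ -2  4   0 ]
[  0  1  -3 ]
[  0  0  49 ]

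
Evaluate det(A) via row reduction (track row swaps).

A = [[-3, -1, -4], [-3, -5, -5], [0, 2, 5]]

det(A) = 54

Forward elimination:
R2 <- R2 - (1)*R1:  [  0  -4  -1 ]
R3 <- R3 - (-1/2)*R2:  [   0    0  9/2 ]
Upper-triangular form:
[ -3  -1   -4 ]
[  0  -4   -1 ]
[  0   0  9/2 ]
det(A) = (-1)^0 * (-3) * (-4) * (9/2) = 54  (0 row swaps -> sign +1)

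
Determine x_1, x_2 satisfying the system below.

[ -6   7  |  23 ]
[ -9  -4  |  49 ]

(-5, -1)

Forward elimination on [A|b]:
R2 <- R2 - (3/2)*R1:  [     0  -29/2   29/2 ]
Row echelon form:
[ -6      7  |    23 ]
[  0  -29/2  |  29/2 ]
Back-substitution:
x_2 = (29/2) / (-29/2) = -1
x_1 = (23 - (7)*(-1)) / -6 = -5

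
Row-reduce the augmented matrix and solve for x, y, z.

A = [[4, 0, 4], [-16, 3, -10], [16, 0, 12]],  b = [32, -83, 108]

Forward elimination on [A|b]:
R2 <- R2 - (-4)*R1:  [  0   3   6  45 ]
R3 <- R3 - (4)*R1:  [   0    0   -4  -20 ]
Row echelon form:
[ 4  0   4  |   32 ]
[ 0  3   6  |   45 ]
[ 0  0  -4  |  -20 ]
Back-substitution:
z = (-20) / -4 = 5
y = (45 - (6)*(5)) / 3 = 5
x = (32 - (4)*(5)) / 4 = 3

(3, 5, 5)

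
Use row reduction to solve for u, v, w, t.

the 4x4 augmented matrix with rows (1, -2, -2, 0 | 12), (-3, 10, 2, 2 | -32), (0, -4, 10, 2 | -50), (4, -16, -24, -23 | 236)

(-2, -2, -5, -4)

Forward elimination on [A|b]:
R2 <- R2 - (-3)*R1:  [  0   4  -4   2   4 ]
R4 <- R4 - (4)*R1:  [   0   -8  -16  -23  188 ]
R3 <- R3 - (-1)*R2:  [   0    0    6    4  -46 ]
R4 <- R4 - (-2)*R2:  [   0    0  -24  -19  196 ]
R4 <- R4 - (-4)*R3:  [  0   0   0  -3  12 ]
Row echelon form:
[ 1  -2  -2   0  |   12 ]
[ 0   4  -4   2  |    4 ]
[ 0   0   6   4  |  -46 ]
[ 0   0   0  -3  |   12 ]
Back-substitution:
t = (12) / -3 = -4
w = (-46 - (4)*(-4)) / 6 = -5
v = (4 - (-4)*(-5) - (2)*(-4)) / 4 = -2
u = (12 - (-2)*(-2) - (-2)*(-5)) / 1 = -2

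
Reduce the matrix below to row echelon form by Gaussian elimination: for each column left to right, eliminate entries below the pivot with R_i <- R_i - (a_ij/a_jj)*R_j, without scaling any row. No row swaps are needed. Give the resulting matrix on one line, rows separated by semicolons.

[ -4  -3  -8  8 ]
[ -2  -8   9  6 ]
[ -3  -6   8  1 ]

Forward elimination:
R2 <- R2 - (1/2)*R1:  [     0  -13/2     13      2 ]
R3 <- R3 - (3/4)*R1:  [     0  -15/4     14     -5 ]
R3 <- R3 - (15/26)*R2:  [      0       0    13/2  -80/13 ]
Row echelon form:
[ -4     -3    -8       8 ]
[  0  -13/2    13       2 ]
[  0      0  13/2  -80/13 ]

REF = [-4 -3 -8 8; 0 -13/2 13 2; 0 0 13/2 -80/13]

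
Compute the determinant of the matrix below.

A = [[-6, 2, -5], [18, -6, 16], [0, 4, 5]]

det(A) = 24

Forward elimination:
R2 <- R2 - (-3)*R1:  [ 0  0  1 ]
R2 <-> R3   (pivot in column 2 was zero)
[ -6  2  -5 ]
[  0  4   5 ]
[  0  0   1 ]
Upper-triangular form:
[ -6  2  -5 ]
[  0  4   5 ]
[  0  0   1 ]
det(A) = (-1)^1 * (-6) * (4) * (1) = 24  (1 row swap -> sign -1)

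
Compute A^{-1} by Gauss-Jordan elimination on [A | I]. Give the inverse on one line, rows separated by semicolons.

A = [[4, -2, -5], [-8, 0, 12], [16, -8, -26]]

inverse = [1 -1/8 -1/4; -1/6 -1/4 -1/12; 2/3 0 -1/6]

Gauss-Jordan on [A | I]:
R1 <- (1/4)*R1:  [    1  -1/2  -5/4  |   1/4     0     0 ]
R2 <- R2 - (-8)*R1:  [  0  -4   2  |   2   1   0 ]
R3 <- R3 - (16)*R1:  [  0   0  -6  |  -4   0   1 ]
R2 <- (1/-4)*R2:  [    0     1  -1/2  |  -1/2  -1/4     0 ]
R1 <- R1 - (-1/2)*R2:  [    1     0  -3/2  |     0  -1/8     0 ]
R3 <- (1/-6)*R3:  [    0     0     1  |   2/3     0  -1/6 ]
R1 <- R1 - (-3/2)*R3:  [    1     0     0  |     1  -1/8  -1/4 ]
R2 <- R2 - (-1/2)*R3:  [     0      1      0  |   -1/6   -1/4  -1/12 ]
Right block of [I | A^{-1}] is the inverse:
[    1  -1/8   -1/4 ]
[ -1/6  -1/4  -1/12 ]
[  2/3     0   -1/6 ]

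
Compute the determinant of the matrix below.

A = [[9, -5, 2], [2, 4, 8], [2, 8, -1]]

Forward elimination:
R2 <- R2 - (2/9)*R1:  [    0  46/9  68/9 ]
R3 <- R3 - (2/9)*R1:  [     0   82/9  -13/9 ]
R3 <- R3 - (41/23)*R2:  [       0        0  -343/23 ]
Upper-triangular form:
[ 9    -5        2 ]
[ 0  46/9     68/9 ]
[ 0     0  -343/23 ]
det(A) = (-1)^0 * (9) * (46/9) * (-343/23) = -686  (0 row swaps -> sign +1)

det(A) = -686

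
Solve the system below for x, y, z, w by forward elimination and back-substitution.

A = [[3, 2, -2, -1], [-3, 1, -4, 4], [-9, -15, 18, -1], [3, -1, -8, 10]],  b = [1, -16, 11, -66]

(-2, 2, 1, -5)

Forward elimination on [A|b]:
R2 <- R2 - (-1)*R1:  [   0    3   -6    3  -15 ]
R3 <- R3 - (-3)*R1:  [  0  -9  12  -4  14 ]
R4 <- R4 - (1)*R1:  [   0   -3   -6   11  -67 ]
R3 <- R3 - (-3)*R2:  [   0    0   -6    5  -31 ]
R4 <- R4 - (-1)*R2:  [   0    0  -12   14  -82 ]
R4 <- R4 - (2)*R3:  [   0    0    0    4  -20 ]
Row echelon form:
[ 3  2  -2  -1  |    1 ]
[ 0  3  -6   3  |  -15 ]
[ 0  0  -6   5  |  -31 ]
[ 0  0   0   4  |  -20 ]
Back-substitution:
w = (-20) / 4 = -5
z = (-31 - (5)*(-5)) / -6 = 1
y = (-15 - (-6)*(1) - (3)*(-5)) / 3 = 2
x = (1 - (2)*(2) - (-2)*(1) - (-1)*(-5)) / 3 = -2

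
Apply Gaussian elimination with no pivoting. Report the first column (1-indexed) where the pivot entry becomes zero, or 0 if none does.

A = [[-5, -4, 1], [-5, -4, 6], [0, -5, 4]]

Naive forward elimination:
R2 <- R2 - (1)*R1:  [ 0  0  5 ]
Matrix at this point:
[ -5  -4  1 ]
[  0   0  5 ]
[  0  -5  4 ]
Pivot entry (2,2) is zero but row 3 has -5 in column 2 -> naive elimination stops; a row interchange (e.g. R2 <-> R3) would be required here.

first zero-pivot column = 2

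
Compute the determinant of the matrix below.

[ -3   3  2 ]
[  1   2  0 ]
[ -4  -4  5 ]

Forward elimination:
R2 <- R2 - (-1/3)*R1:  [   0    3  2/3 ]
R3 <- R3 - (4/3)*R1:  [   0   -8  7/3 ]
R3 <- R3 - (-8/3)*R2:  [    0     0  37/9 ]
Upper-triangular form:
[ -3  3     2 ]
[  0  3   2/3 ]
[  0  0  37/9 ]
det(A) = (-1)^0 * (-3) * (3) * (37/9) = -37  (0 row swaps -> sign +1)

det(A) = -37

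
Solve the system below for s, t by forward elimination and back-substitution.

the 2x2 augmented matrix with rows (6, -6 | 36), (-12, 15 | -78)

(4, -2)

Forward elimination on [A|b]:
R2 <- R2 - (-2)*R1:  [  0   3  -6 ]
Row echelon form:
[ 6  -6  |  36 ]
[ 0   3  |  -6 ]
Back-substitution:
t = (-6) / 3 = -2
s = (36 - (-6)*(-2)) / 6 = 4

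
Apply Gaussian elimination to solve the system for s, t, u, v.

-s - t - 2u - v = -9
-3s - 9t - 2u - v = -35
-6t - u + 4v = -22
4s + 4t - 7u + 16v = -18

(5, 2, 2, -2)

Forward elimination on [A|b]:
R2 <- R2 - (3)*R1:  [  0  -6   4   2  -8 ]
R4 <- R4 - (-4)*R1:  [   0    0  -15   12  -54 ]
R3 <- R3 - (1)*R2:  [   0    0   -5    2  -14 ]
R4 <- R4 - (3)*R3:  [   0    0    0    6  -12 ]
Row echelon form:
[ -1  -1  -2  -1  |   -9 ]
[  0  -6   4   2  |   -8 ]
[  0   0  -5   2  |  -14 ]
[  0   0   0   6  |  -12 ]
Back-substitution:
v = (-12) / 6 = -2
u = (-14 - (2)*(-2)) / -5 = 2
t = (-8 - (4)*(2) - (2)*(-2)) / -6 = 2
s = (-9 - (-1)*(2) - (-2)*(2) - (-1)*(-2)) / -1 = 5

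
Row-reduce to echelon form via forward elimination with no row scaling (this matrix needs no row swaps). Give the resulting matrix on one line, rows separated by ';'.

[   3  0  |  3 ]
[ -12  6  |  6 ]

Forward elimination:
R2 <- R2 - (-4)*R1:  [  0   6  18 ]
Row echelon form:
[ 3  0  |   3 ]
[ 0  6  |  18 ]

REF = [3 0 3; 0 6 18]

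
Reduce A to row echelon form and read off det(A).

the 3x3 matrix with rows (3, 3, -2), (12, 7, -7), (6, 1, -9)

det(A) = 90

Forward elimination:
R2 <- R2 - (4)*R1:  [  0  -5   1 ]
R3 <- R3 - (2)*R1:  [  0  -5  -5 ]
R3 <- R3 - (1)*R2:  [  0   0  -6 ]
Upper-triangular form:
[ 3   3  -2 ]
[ 0  -5   1 ]
[ 0   0  -6 ]
det(A) = (-1)^0 * (3) * (-5) * (-6) = 90  (0 row swaps -> sign +1)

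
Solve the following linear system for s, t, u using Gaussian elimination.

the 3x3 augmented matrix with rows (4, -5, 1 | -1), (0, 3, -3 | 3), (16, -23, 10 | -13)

(-1, -1, -2)

Forward elimination on [A|b]:
R3 <- R3 - (4)*R1:  [  0  -3   6  -9 ]
R3 <- R3 - (-1)*R2:  [  0   0   3  -6 ]
Row echelon form:
[ 4  -5   1  |  -1 ]
[ 0   3  -3  |   3 ]
[ 0   0   3  |  -6 ]
Back-substitution:
u = (-6) / 3 = -2
t = (3 - (-3)*(-2)) / 3 = -1
s = (-1 - (-5)*(-1) - (1)*(-2)) / 4 = -1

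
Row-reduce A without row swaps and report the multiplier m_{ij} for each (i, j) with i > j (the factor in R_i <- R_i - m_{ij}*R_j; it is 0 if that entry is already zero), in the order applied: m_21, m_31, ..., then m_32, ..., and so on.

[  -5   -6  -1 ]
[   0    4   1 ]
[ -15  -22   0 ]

multipliers: 0, 3, -1

Forward elimination:
R2: entry in column 1 is already 0 -> m_{21} = 0 (no row operation needed)
R3 <- R3 - (3)*R1:  [  0  -4   3 ]
R3 <- R3 - (-1)*R2:  [ 0  0  4 ]
Multipliers (in order of application): m_{21} = 0, m_{31} = 3, m_{32} = -1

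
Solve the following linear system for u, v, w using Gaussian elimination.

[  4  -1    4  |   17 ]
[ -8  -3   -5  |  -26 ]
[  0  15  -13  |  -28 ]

(3, -1, 1)

Forward elimination on [A|b]:
R2 <- R2 - (-2)*R1:  [  0  -5   3   8 ]
R3 <- R3 - (-3)*R2:  [  0   0  -4  -4 ]
Row echelon form:
[ 4  -1   4  |  17 ]
[ 0  -5   3  |   8 ]
[ 0   0  -4  |  -4 ]
Back-substitution:
w = (-4) / -4 = 1
v = (8 - (3)*(1)) / -5 = -1
u = (17 - (-1)*(-1) - (4)*(1)) / 4 = 3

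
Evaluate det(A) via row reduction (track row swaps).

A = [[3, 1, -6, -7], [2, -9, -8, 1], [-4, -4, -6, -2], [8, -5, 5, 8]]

det(A) = -748

Forward elimination:
R2 <- R2 - (2/3)*R1:  [     0  -29/3     -4   17/3 ]
R3 <- R3 - (-4/3)*R1:  [     0   -8/3    -14  -34/3 ]
R4 <- R4 - (8/3)*R1:  [     0  -23/3     21   80/3 ]
R3 <- R3 - (8/29)*R2:  [       0        0  -374/29  -374/29 ]
R4 <- R4 - (23/29)*R2:  [      0       0  701/29  643/29 ]
R4 <- R4 - (-701/374)*R3:  [  0   0   0  -2 ]
Upper-triangular form:
[ 3      1       -6       -7 ]
[ 0  -29/3       -4     17/3 ]
[ 0      0  -374/29  -374/29 ]
[ 0      0        0       -2 ]
det(A) = (-1)^0 * (3) * (-29/3) * (-374/29) * (-2) = -748  (0 row swaps -> sign +1)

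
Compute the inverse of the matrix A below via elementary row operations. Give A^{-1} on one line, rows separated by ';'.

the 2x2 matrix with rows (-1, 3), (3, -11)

inverse = [-11/2 -3/2; -3/2 -1/2]

Gauss-Jordan on [A | I]:
R1 <- (1/-1)*R1:  [  1  -3  |  -1   0 ]
R2 <- R2 - (3)*R1:  [  0  -2  |   3   1 ]
R2 <- (1/-2)*R2:  [    0     1  |  -3/2  -1/2 ]
R1 <- R1 - (-3)*R2:  [     1      0  |  -11/2   -3/2 ]
Right block of [I | A^{-1}] is the inverse:
[ -11/2  -3/2 ]
[  -3/2  -1/2 ]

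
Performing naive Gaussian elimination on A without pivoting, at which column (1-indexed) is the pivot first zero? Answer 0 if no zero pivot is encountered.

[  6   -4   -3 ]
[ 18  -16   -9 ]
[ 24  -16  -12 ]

Naive forward elimination:
R2 <- R2 - (3)*R1:  [  0  -4   0 ]
R3 <- R3 - (4)*R1:  [ 0  0  0 ]
Matrix at this point:
[ 6  -4  -3 ]
[ 0  -4   0 ]
[ 0   0   0 ]
Pivot entry (3,3) in the last row is zero and there are no rows below to swap with -> zero pivot in column 3 (A is singular).

first zero-pivot column = 3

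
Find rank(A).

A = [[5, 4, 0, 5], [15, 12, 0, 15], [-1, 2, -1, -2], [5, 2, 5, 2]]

Row reduction:
R2 <- R2 - (3)*R1:  [ 0  0  0  0 ]
R3 <- R3 - (-1/5)*R1:  [    0  14/5    -1    -1 ]
R4 <- R4 - (1)*R1:  [  0  -2   5  -3 ]
R2 <-> R3   (pivot in column 2 was zero)
[ 5     4   0   5 ]
[ 0  14/5  -1  -1 ]
[ 0     0   0   0 ]
[ 0    -2   5  -3 ]
R4 <- R4 - (-5/7)*R2:  [     0      0   30/7  -26/7 ]
R3 <-> R4   (pivot in column 3 was zero)
[ 5     4     0      5 ]
[ 0  14/5    -1     -1 ]
[ 0     0  30/7  -26/7 ]
[ 0     0     0      0 ]
Row echelon form:
[ 5     4     0      5 ]
[ 0  14/5    -1     -1 ]
[ 0     0  30/7  -26/7 ]
[ 0     0     0      0 ]
Nonzero rows / pivot columns: 3

rank(A) = 3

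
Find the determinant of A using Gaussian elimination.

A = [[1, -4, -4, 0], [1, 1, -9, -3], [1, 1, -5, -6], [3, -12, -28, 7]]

Forward elimination:
R2 <- R2 - (1)*R1:  [  0   5  -5  -3 ]
R3 <- R3 - (1)*R1:  [  0   5  -1  -6 ]
R4 <- R4 - (3)*R1:  [   0    0  -16    7 ]
R3 <- R3 - (1)*R2:  [  0   0   4  -3 ]
R4 <- R4 - (-4)*R3:  [  0   0   0  -5 ]
Upper-triangular form:
[ 1  -4  -4   0 ]
[ 0   5  -5  -3 ]
[ 0   0   4  -3 ]
[ 0   0   0  -5 ]
det(A) = (-1)^0 * (1) * (5) * (4) * (-5) = -100  (0 row swaps -> sign +1)

det(A) = -100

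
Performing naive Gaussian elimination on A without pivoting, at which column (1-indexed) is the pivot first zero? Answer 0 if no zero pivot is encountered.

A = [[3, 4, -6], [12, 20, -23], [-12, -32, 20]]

Naive forward elimination:
R2 <- R2 - (4)*R1:  [ 0  4  1 ]
R3 <- R3 - (-4)*R1:  [   0  -16   -4 ]
R3 <- R3 - (-4)*R2:  [ 0  0  0 ]
Matrix at this point:
[ 3  4  -6 ]
[ 0  4   1 ]
[ 0  0   0 ]
Pivot entry (3,3) in the last row is zero and there are no rows below to swap with -> zero pivot in column 3 (A is singular).

first zero-pivot column = 3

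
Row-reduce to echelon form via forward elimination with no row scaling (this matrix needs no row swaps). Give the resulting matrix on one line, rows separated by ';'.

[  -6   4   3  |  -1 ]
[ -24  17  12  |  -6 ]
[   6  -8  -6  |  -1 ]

Forward elimination:
R2 <- R2 - (4)*R1:  [  0   1   0  -2 ]
R3 <- R3 - (-1)*R1:  [  0  -4  -3  -2 ]
R3 <- R3 - (-4)*R2:  [   0    0   -3  -10 ]
Row echelon form:
[ -6  4   3  |   -1 ]
[  0  1   0  |   -2 ]
[  0  0  -3  |  -10 ]

REF = [-6 4 3 -1; 0 1 0 -2; 0 0 -3 -10]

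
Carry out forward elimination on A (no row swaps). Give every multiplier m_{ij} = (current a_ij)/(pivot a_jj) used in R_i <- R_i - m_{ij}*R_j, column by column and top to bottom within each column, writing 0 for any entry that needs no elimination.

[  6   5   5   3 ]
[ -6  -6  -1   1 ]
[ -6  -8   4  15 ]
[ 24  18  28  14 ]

multipliers: -1, -1, 4, 3, 2, 0

Forward elimination:
R2 <- R2 - (-1)*R1:  [  0  -1   4   4 ]
R3 <- R3 - (-1)*R1:  [  0  -3   9  18 ]
R4 <- R4 - (4)*R1:  [  0  -2   8   2 ]
R3 <- R3 - (3)*R2:  [  0   0  -3   6 ]
R4 <- R4 - (2)*R2:  [  0   0   0  -6 ]
R4: entry in column 3 is already 0 -> m_{43} = 0 (no row operation needed)
Multipliers (in order of application): m_{21} = -1, m_{31} = -1, m_{41} = 4, m_{32} = 3, m_{42} = 2, m_{43} = 0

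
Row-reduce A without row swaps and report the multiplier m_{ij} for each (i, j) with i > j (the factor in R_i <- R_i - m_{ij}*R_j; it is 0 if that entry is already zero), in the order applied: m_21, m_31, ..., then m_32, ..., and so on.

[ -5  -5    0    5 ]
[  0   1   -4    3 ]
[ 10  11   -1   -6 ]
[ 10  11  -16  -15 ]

multipliers: 0, -2, -2, 1, 1, -4

Forward elimination:
R2: entry in column 1 is already 0 -> m_{21} = 0 (no row operation needed)
R3 <- R3 - (-2)*R1:  [  0   1  -1   4 ]
R4 <- R4 - (-2)*R1:  [   0    1  -16   -5 ]
R3 <- R3 - (1)*R2:  [ 0  0  3  1 ]
R4 <- R4 - (1)*R2:  [   0    0  -12   -8 ]
R4 <- R4 - (-4)*R3:  [  0   0   0  -4 ]
Multipliers (in order of application): m_{21} = 0, m_{31} = -2, m_{41} = -2, m_{32} = 1, m_{42} = 1, m_{43} = -4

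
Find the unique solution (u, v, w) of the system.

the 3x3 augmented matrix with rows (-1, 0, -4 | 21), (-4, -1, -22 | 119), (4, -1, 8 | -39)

Forward elimination on [A|b]:
R2 <- R2 - (4)*R1:  [  0  -1  -6  35 ]
R3 <- R3 - (-4)*R1:  [  0  -1  -8  45 ]
R3 <- R3 - (1)*R2:  [  0   0  -2  10 ]
Row echelon form:
[ -1   0  -4  |  21 ]
[  0  -1  -6  |  35 ]
[  0   0  -2  |  10 ]
Back-substitution:
w = (10) / -2 = -5
v = (35 - (-6)*(-5)) / -1 = -5
u = (21 - (-4)*(-5)) / -1 = -1

(-1, -5, -5)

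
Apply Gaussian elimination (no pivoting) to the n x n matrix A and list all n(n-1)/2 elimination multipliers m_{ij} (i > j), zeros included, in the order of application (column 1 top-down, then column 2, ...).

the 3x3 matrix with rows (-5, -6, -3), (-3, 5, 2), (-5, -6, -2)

Forward elimination:
R2 <- R2 - (3/5)*R1:  [    0  43/5  19/5 ]
R3 <- R3 - (1)*R1:  [ 0  0  1 ]
R3: entry in column 2 is already 0 -> m_{32} = 0 (no row operation needed)
Multipliers (in order of application): m_{21} = 3/5, m_{31} = 1, m_{32} = 0

multipliers: 3/5, 1, 0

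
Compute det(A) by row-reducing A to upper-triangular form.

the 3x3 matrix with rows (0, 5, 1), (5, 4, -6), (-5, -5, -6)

Forward elimination:
R1 <-> R2   (pivot in column 1 was zero)
[  5   4  -6 ]
[  0   5   1 ]
[ -5  -5  -6 ]
R3 <- R3 - (-1)*R1:  [   0   -1  -12 ]
R3 <- R3 - (-1/5)*R2:  [     0      0  -59/5 ]
Upper-triangular form:
[ 5  4     -6 ]
[ 0  5      1 ]
[ 0  0  -59/5 ]
det(A) = (-1)^1 * (5) * (5) * (-59/5) = 295  (1 row swap -> sign -1)

det(A) = 295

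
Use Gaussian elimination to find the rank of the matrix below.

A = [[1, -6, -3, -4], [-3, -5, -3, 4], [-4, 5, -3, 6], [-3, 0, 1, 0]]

Row reduction:
R2 <- R2 - (-3)*R1:  [   0  -23  -12   -8 ]
R3 <- R3 - (-4)*R1:  [   0  -19  -15  -10 ]
R4 <- R4 - (-3)*R1:  [   0  -18   -8  -12 ]
R3 <- R3 - (19/23)*R2:  [       0        0  -117/23   -78/23 ]
R4 <- R4 - (18/23)*R2:  [       0        0    32/23  -132/23 ]
R4 <- R4 - (-32/117)*R3:  [     0      0      0  -20/3 ]
Row echelon form:
[ 1   -6       -3      -4 ]
[ 0  -23      -12      -8 ]
[ 0    0  -117/23  -78/23 ]
[ 0    0        0   -20/3 ]
Nonzero rows / pivot columns: 4

rank(A) = 4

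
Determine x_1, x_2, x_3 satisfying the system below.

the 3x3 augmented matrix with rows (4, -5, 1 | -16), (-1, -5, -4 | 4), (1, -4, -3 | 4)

(1, 3, -5)

Forward elimination on [A|b]:
R2 <- R2 - (-1/4)*R1:  [     0  -25/4  -15/4      0 ]
R3 <- R3 - (1/4)*R1:  [     0  -11/4  -13/4      8 ]
R3 <- R3 - (11/25)*R2:  [    0     0  -8/5     8 ]
Row echelon form:
[ 4     -5      1  |  -16 ]
[ 0  -25/4  -15/4  |    0 ]
[ 0      0   -8/5  |    8 ]
Back-substitution:
x_3 = (8) / (-8/5) = -5
x_2 = (0 - (-15/4)*(-5)) / (-25/4) = 3
x_1 = (-16 - (-5)*(3) - (1)*(-5)) / 4 = 1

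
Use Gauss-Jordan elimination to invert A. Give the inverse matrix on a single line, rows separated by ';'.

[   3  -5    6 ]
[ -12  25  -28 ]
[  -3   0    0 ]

Gauss-Jordan on [A | I]:
R1 <- (1/3)*R1:  [    1  -5/3     2  |   1/3     0     0 ]
R2 <- R2 - (-12)*R1:  [  0   5  -4  |   4   1   0 ]
R3 <- R3 - (-3)*R1:  [  0  -5   6  |   1   0   1 ]
R2 <- (1/5)*R2:  [    0     1  -4/5  |   4/5   1/5     0 ]
R1 <- R1 - (-5/3)*R2:  [   1    0  2/3  |  5/3  1/3    0 ]
R3 <- R3 - (-5)*R2:  [ 0  0  2  |  5  1  1 ]
R3 <- (1/2)*R3:  [   0    0    1  |  5/2  1/2  1/2 ]
R1 <- R1 - (2/3)*R3:  [    1     0     0  |     0     0  -1/3 ]
R2 <- R2 - (-4/5)*R3:  [    0     1     0  |  14/5   3/5   2/5 ]
Right block of [I | A^{-1}] is the inverse:
[    0    0  -1/3 ]
[ 14/5  3/5   2/5 ]
[  5/2  1/2   1/2 ]

inverse = [0 0 -1/3; 14/5 3/5 2/5; 5/2 1/2 1/2]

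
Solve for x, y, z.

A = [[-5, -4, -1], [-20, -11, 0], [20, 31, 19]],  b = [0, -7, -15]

Forward elimination on [A|b]:
R2 <- R2 - (4)*R1:  [  0   5   4  -7 ]
R3 <- R3 - (-4)*R1:  [   0   15   15  -15 ]
R3 <- R3 - (3)*R2:  [ 0  0  3  6 ]
Row echelon form:
[ -5  -4  -1  |   0 ]
[  0   5   4  |  -7 ]
[  0   0   3  |   6 ]
Back-substitution:
z = (6) / 3 = 2
y = (-7 - (4)*(2)) / 5 = -3
x = (0 - (-4)*(-3) - (-1)*(2)) / -5 = 2

(2, -3, 2)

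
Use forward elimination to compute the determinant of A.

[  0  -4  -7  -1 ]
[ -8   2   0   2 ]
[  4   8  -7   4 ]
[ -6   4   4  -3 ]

det(A) = -3764

Forward elimination:
R1 <-> R2   (pivot in column 1 was zero)
[ -8   2   0   2 ]
[  0  -4  -7  -1 ]
[  4   8  -7   4 ]
[ -6   4   4  -3 ]
R3 <- R3 - (-1/2)*R1:  [  0   9  -7   5 ]
R4 <- R4 - (3/4)*R1:  [    0   5/2     4  -9/2 ]
R3 <- R3 - (-9/4)*R2:  [     0      0  -91/4   11/4 ]
R4 <- R4 - (-5/8)*R2:  [     0      0   -3/8  -41/8 ]
R4 <- R4 - (3/182)*R3:  [        0         0         0  -941/182 ]
Upper-triangular form:
[ -8   2      0         2 ]
[  0  -4     -7        -1 ]
[  0   0  -91/4      11/4 ]
[  0   0      0  -941/182 ]
det(A) = (-1)^1 * (-8) * (-4) * (-91/4) * (-941/182) = -3764  (1 row swap -> sign -1)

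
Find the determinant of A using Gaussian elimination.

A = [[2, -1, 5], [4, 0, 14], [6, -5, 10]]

det(A) = -4

Forward elimination:
R2 <- R2 - (2)*R1:  [ 0  2  4 ]
R3 <- R3 - (3)*R1:  [  0  -2  -5 ]
R3 <- R3 - (-1)*R2:  [  0   0  -1 ]
Upper-triangular form:
[ 2  -1   5 ]
[ 0   2   4 ]
[ 0   0  -1 ]
det(A) = (-1)^0 * (2) * (2) * (-1) = -4  (0 row swaps -> sign +1)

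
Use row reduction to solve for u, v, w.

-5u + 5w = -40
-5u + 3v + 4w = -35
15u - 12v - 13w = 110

Forward elimination on [A|b]:
R2 <- R2 - (1)*R1:  [  0   3  -1   5 ]
R3 <- R3 - (-3)*R1:  [   0  -12    2  -10 ]
R3 <- R3 - (-4)*R2:  [  0   0  -2  10 ]
Row echelon form:
[ -5  0   5  |  -40 ]
[  0  3  -1  |    5 ]
[  0  0  -2  |   10 ]
Back-substitution:
w = (10) / -2 = -5
v = (5 - (-1)*(-5)) / 3 = 0
u = (-40 - (5)*(-5)) / -5 = 3

(3, 0, -5)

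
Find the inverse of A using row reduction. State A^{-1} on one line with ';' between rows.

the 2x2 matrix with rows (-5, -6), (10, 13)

Gauss-Jordan on [A | I]:
R1 <- (1/-5)*R1:  [    1   6/5  |  -1/5     0 ]
R2 <- R2 - (10)*R1:  [ 0  1  |  2  1 ]
R1 <- R1 - (6/5)*R2:  [     1      0  |  -13/5   -6/5 ]
Right block of [I | A^{-1}] is the inverse:
[ -13/5  -6/5 ]
[     2     1 ]

inverse = [-13/5 -6/5; 2 1]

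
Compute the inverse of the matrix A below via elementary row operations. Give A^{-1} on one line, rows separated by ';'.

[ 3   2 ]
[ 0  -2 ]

inverse = [1/3 1/3; 0 -1/2]

Gauss-Jordan on [A | I]:
R1 <- (1/3)*R1:  [   1  2/3  |  1/3    0 ]
R2 <- (1/-2)*R2:  [    0     1  |     0  -1/2 ]
R1 <- R1 - (2/3)*R2:  [   1    0  |  1/3  1/3 ]
Right block of [I | A^{-1}] is the inverse:
[ 1/3   1/3 ]
[   0  -1/2 ]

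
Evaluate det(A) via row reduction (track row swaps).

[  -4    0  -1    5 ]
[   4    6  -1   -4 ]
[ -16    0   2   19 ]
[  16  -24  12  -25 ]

det(A) = 144

Forward elimination:
R2 <- R2 - (-1)*R1:  [  0   6  -2   1 ]
R3 <- R3 - (4)*R1:  [  0   0   6  -1 ]
R4 <- R4 - (-4)*R1:  [   0  -24    8   -5 ]
R4 <- R4 - (-4)*R2:  [  0   0   0  -1 ]
Upper-triangular form:
[ -4  0  -1   5 ]
[  0  6  -2   1 ]
[  0  0   6  -1 ]
[  0  0   0  -1 ]
det(A) = (-1)^0 * (-4) * (6) * (6) * (-1) = 144  (0 row swaps -> sign +1)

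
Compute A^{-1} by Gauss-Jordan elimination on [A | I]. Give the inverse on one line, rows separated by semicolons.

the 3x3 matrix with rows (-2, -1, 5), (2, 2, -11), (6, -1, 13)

inverse = [-15/8 -1 -1/8; 23/2 7 3/2; 7/4 1 1/4]

Gauss-Jordan on [A | I]:
R1 <- (1/-2)*R1:  [    1   1/2  -5/2  |  -1/2     0     0 ]
R2 <- R2 - (2)*R1:  [  0   1  -6  |   1   1   0 ]
R3 <- R3 - (6)*R1:  [  0  -4  28  |   3   0   1 ]
R1 <- R1 - (1/2)*R2:  [    1     0   1/2  |    -1  -1/2     0 ]
R3 <- R3 - (-4)*R2:  [ 0  0  4  |  7  4  1 ]
R3 <- (1/4)*R3:  [   0    0    1  |  7/4    1  1/4 ]
R1 <- R1 - (1/2)*R3:  [     1      0      0  |  -15/8     -1   -1/8 ]
R2 <- R2 - (-6)*R3:  [    0     1     0  |  23/2     7   3/2 ]
Right block of [I | A^{-1}] is the inverse:
[ -15/8  -1  -1/8 ]
[  23/2   7   3/2 ]
[   7/4   1   1/4 ]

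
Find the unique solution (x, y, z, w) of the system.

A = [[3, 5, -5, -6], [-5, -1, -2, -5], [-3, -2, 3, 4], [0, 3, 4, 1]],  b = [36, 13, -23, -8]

Forward elimination on [A|b]:
R2 <- R2 - (-5/3)*R1:  [     0   22/3  -31/3    -15     73 ]
R3 <- R3 - (-1)*R1:  [  0   3  -2  -2  13 ]
R3 <- R3 - (9/22)*R2:  [       0        0    49/22    91/22  -371/22 ]
R4 <- R4 - (9/22)*R2:  [       0        0   181/22   157/22  -833/22 ]
R4 <- R4 - (181/49)*R3:  [     0      0      0  -57/7  171/7 ]
Row echelon form:
[ 3     5     -5     -6  |       36 ]
[ 0  22/3  -31/3    -15  |       73 ]
[ 0     0  49/22  91/22  |  -371/22 ]
[ 0     0      0  -57/7  |    171/7 ]
Back-substitution:
w = (171/7) / (-57/7) = -3
z = (-371/22 - (91/22)*(-3)) / (49/22) = -2
y = (73 - (-31/3)*(-2) - (-15)*(-3)) / (22/3) = 1
x = (36 - (5)*(1) - (-5)*(-2) - (-6)*(-3)) / 3 = 1

(1, 1, -2, -3)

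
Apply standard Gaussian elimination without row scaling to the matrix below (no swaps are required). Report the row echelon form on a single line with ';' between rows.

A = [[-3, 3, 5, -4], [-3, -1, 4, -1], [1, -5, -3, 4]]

REF = [-3 3 5 -4; 0 -4 -1 3; 0 0 -1/3 -1/3]

Forward elimination:
R2 <- R2 - (1)*R1:  [  0  -4  -1   3 ]
R3 <- R3 - (-1/3)*R1:  [    0    -4  -4/3   8/3 ]
R3 <- R3 - (1)*R2:  [    0     0  -1/3  -1/3 ]
Row echelon form:
[ -3   3     5    -4 ]
[  0  -4    -1     3 ]
[  0   0  -1/3  -1/3 ]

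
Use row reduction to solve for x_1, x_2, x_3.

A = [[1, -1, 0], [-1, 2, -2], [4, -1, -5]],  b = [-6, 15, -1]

(-5, 1, -4)

Forward elimination on [A|b]:
R2 <- R2 - (-1)*R1:  [  0   1  -2   9 ]
R3 <- R3 - (4)*R1:  [  0   3  -5  23 ]
R3 <- R3 - (3)*R2:  [  0   0   1  -4 ]
Row echelon form:
[ 1  -1   0  |  -6 ]
[ 0   1  -2  |   9 ]
[ 0   0   1  |  -4 ]
Back-substitution:
x_3 = (-4) / 1 = -4
x_2 = (9 - (-2)*(-4)) / 1 = 1
x_1 = (-6 - (-1)*(1)) / 1 = -5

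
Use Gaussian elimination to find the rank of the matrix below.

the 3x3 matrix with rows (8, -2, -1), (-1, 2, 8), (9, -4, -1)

Row reduction:
R2 <- R2 - (-1/8)*R1:  [    0   7/4  63/8 ]
R3 <- R3 - (9/8)*R1:  [    0  -7/4   1/8 ]
R3 <- R3 - (-1)*R2:  [ 0  0  8 ]
Row echelon form:
[ 8   -2    -1 ]
[ 0  7/4  63/8 ]
[ 0    0     8 ]
Nonzero rows / pivot columns: 3

rank(A) = 3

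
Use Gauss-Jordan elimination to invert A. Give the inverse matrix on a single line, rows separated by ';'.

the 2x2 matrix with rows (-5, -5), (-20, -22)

inverse = [-11/5 1/2; 2 -1/2]

Gauss-Jordan on [A | I]:
R1 <- (1/-5)*R1:  [    1     1  |  -1/5     0 ]
R2 <- R2 - (-20)*R1:  [  0  -2  |  -4   1 ]
R2 <- (1/-2)*R2:  [    0     1  |     2  -1/2 ]
R1 <- R1 - (1)*R2:  [     1      0  |  -11/5    1/2 ]
Right block of [I | A^{-1}] is the inverse:
[ -11/5   1/2 ]
[     2  -1/2 ]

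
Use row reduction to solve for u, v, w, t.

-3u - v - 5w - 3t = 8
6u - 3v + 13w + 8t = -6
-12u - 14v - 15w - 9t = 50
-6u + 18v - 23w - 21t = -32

(-5, -1, 1, 1)

Forward elimination on [A|b]:
R2 <- R2 - (-2)*R1:  [  0  -5   3   2  10 ]
R3 <- R3 - (4)*R1:  [   0  -10    5    3   18 ]
R4 <- R4 - (2)*R1:  [   0   20  -13  -15  -48 ]
R3 <- R3 - (2)*R2:  [  0   0  -1  -1  -2 ]
R4 <- R4 - (-4)*R2:  [  0   0  -1  -7  -8 ]
R4 <- R4 - (1)*R3:  [  0   0   0  -6  -6 ]
Row echelon form:
[ -3  -1  -5  -3  |   8 ]
[  0  -5   3   2  |  10 ]
[  0   0  -1  -1  |  -2 ]
[  0   0   0  -6  |  -6 ]
Back-substitution:
t = (-6) / -6 = 1
w = (-2 - (-1)*(1)) / -1 = 1
v = (10 - (3)*(1) - (2)*(1)) / -5 = -1
u = (8 - (-1)*(-1) - (-5)*(1) - (-3)*(1)) / -3 = -5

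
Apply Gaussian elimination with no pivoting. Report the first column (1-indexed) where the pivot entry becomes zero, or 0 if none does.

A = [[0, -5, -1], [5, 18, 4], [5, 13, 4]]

first zero-pivot column = 1

Naive forward elimination:
Pivot entry (1,1) is zero but row 2 has 5 in column 1 -> naive elimination stops; a row interchange (e.g. R1 <-> R2) would be required here.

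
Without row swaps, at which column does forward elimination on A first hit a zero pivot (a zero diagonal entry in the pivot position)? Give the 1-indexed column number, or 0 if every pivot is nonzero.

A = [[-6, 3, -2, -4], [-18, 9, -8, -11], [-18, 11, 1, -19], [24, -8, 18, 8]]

Naive forward elimination:
R2 <- R2 - (3)*R1:  [  0   0  -2   1 ]
R3 <- R3 - (3)*R1:  [  0   2   7  -7 ]
R4 <- R4 - (-4)*R1:  [  0   4  10  -8 ]
Matrix at this point:
[ -6  3  -2  -4 ]
[  0  0  -2   1 ]
[  0  2   7  -7 ]
[  0  4  10  -8 ]
Pivot entry (2,2) is zero but row 3 has 2 in column 2 -> naive elimination stops; a row interchange (e.g. R2 <-> R3) would be required here.

first zero-pivot column = 2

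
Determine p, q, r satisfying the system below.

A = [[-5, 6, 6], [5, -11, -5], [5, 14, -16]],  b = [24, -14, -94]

(0, -1, 5)

Forward elimination on [A|b]:
R2 <- R2 - (-1)*R1:  [  0  -5   1  10 ]
R3 <- R3 - (-1)*R1:  [   0   20  -10  -70 ]
R3 <- R3 - (-4)*R2:  [   0    0   -6  -30 ]
Row echelon form:
[ -5   6   6  |   24 ]
[  0  -5   1  |   10 ]
[  0   0  -6  |  -30 ]
Back-substitution:
r = (-30) / -6 = 5
q = (10 - (1)*(5)) / -5 = -1
p = (24 - (6)*(-1) - (6)*(5)) / -5 = 0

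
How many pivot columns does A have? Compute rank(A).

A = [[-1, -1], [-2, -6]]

rank(A) = 2

Row reduction:
R2 <- R2 - (2)*R1:  [  0  -4 ]
Row echelon form:
[ -1  -1 ]
[  0  -4 ]
Nonzero rows / pivot columns: 2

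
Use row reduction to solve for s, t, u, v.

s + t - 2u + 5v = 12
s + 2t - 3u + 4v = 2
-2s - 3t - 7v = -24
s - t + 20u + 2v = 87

(-4, -1, 4, 5)

Forward elimination on [A|b]:
R2 <- R2 - (1)*R1:  [   0    1   -1   -1  -10 ]
R3 <- R3 - (-2)*R1:  [  0  -1  -4   3   0 ]
R4 <- R4 - (1)*R1:  [  0  -2  22  -3  75 ]
R3 <- R3 - (-1)*R2:  [   0    0   -5    2  -10 ]
R4 <- R4 - (-2)*R2:  [  0   0  20  -5  55 ]
R4 <- R4 - (-4)*R3:  [  0   0   0   3  15 ]
Row echelon form:
[ 1  1  -2   5  |   12 ]
[ 0  1  -1  -1  |  -10 ]
[ 0  0  -5   2  |  -10 ]
[ 0  0   0   3  |   15 ]
Back-substitution:
v = (15) / 3 = 5
u = (-10 - (2)*(5)) / -5 = 4
t = (-10 - (-1)*(4) - (-1)*(5)) / 1 = -1
s = (12 - (1)*(-1) - (-2)*(4) - (5)*(5)) / 1 = -4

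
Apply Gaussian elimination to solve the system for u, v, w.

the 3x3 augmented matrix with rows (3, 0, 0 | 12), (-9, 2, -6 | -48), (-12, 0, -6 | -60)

Forward elimination on [A|b]:
R2 <- R2 - (-3)*R1:  [   0    2   -6  -12 ]
R3 <- R3 - (-4)*R1:  [   0    0   -6  -12 ]
Row echelon form:
[ 3  0   0  |   12 ]
[ 0  2  -6  |  -12 ]
[ 0  0  -6  |  -12 ]
Back-substitution:
w = (-12) / -6 = 2
v = (-12 - (-6)*(2)) / 2 = 0
u = (12) / 3 = 4

(4, 0, 2)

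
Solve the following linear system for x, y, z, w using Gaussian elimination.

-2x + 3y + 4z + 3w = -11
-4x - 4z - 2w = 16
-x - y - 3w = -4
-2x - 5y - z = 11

(-1, -1, -4, 2)

Forward elimination on [A|b]:
R2 <- R2 - (2)*R1:  [   0   -6  -12   -8   38 ]
R3 <- R3 - (1/2)*R1:  [    0  -5/2    -2  -9/2   3/2 ]
R4 <- R4 - (1)*R1:  [  0  -8  -5  -3  22 ]
R3 <- R3 - (5/12)*R2:  [     0      0      3   -7/6  -43/3 ]
R4 <- R4 - (4/3)*R2:  [     0      0     11   23/3  -86/3 ]
R4 <- R4 - (11/3)*R3:  [      0       0       0  215/18   215/9 ]
Row echelon form:
[ -2   3    4       3  |    -11 ]
[  0  -6  -12      -8  |     38 ]
[  0   0    3    -7/6  |  -43/3 ]
[  0   0    0  215/18  |  215/9 ]
Back-substitution:
w = (215/9) / (215/18) = 2
z = (-43/3 - (-7/6)*(2)) / 3 = -4
y = (38 - (-12)*(-4) - (-8)*(2)) / -6 = -1
x = (-11 - (3)*(-1) - (4)*(-4) - (3)*(2)) / -2 = -1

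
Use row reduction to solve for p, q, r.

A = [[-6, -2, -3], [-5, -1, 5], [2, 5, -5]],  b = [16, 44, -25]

Forward elimination on [A|b]:
R2 <- R2 - (5/6)*R1:  [    0   2/3  15/2  92/3 ]
R3 <- R3 - (-1/3)*R1:  [     0   13/3     -6  -59/3 ]
R3 <- R3 - (13/2)*R2:  [      0       0  -219/4    -219 ]
Row echelon form:
[ -6   -2      -3  |    16 ]
[  0  2/3    15/2  |  92/3 ]
[  0    0  -219/4  |  -219 ]
Back-substitution:
r = (-219) / (-219/4) = 4
q = (92/3 - (15/2)*(4)) / (2/3) = 1
p = (16 - (-2)*(1) - (-3)*(4)) / -6 = -5

(-5, 1, 4)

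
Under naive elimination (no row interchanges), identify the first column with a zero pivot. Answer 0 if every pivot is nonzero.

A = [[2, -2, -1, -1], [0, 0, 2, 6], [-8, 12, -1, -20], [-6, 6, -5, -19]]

first zero-pivot column = 2

Naive forward elimination:
R3 <- R3 - (-4)*R1:  [   0    4   -5  -24 ]
R4 <- R4 - (-3)*R1:  [   0    0   -8  -22 ]
Matrix at this point:
[ 2  -2  -1   -1 ]
[ 0   0   2    6 ]
[ 0   4  -5  -24 ]
[ 0   0  -8  -22 ]
Pivot entry (2,2) is zero but row 3 has 4 in column 2 -> naive elimination stops; a row interchange (e.g. R2 <-> R3) would be required here.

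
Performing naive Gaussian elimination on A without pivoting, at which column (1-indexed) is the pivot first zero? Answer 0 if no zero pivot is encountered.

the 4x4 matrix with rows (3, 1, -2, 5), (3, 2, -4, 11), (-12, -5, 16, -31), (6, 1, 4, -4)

first zero-pivot column = 0

Naive forward elimination:
R2 <- R2 - (1)*R1:  [  0   1  -2   6 ]
R3 <- R3 - (-4)*R1:  [   0   -1    8  -11 ]
R4 <- R4 - (2)*R1:  [   0   -1    8  -14 ]
R3 <- R3 - (-1)*R2:  [  0   0   6  -5 ]
R4 <- R4 - (-1)*R2:  [  0   0   6  -8 ]
R4 <- R4 - (1)*R3:  [  0   0   0  -3 ]
All pivots nonzero; naive elimination completes without hitting a zero pivot.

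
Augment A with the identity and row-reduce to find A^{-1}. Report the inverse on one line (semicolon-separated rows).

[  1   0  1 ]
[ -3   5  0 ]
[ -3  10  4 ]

inverse = [4 2 -1; 12/5 7/5 -3/5; -3 -2 1]

Gauss-Jordan on [A | I]:
R2 <- R2 - (-3)*R1:  [ 0  5  3  |  3  1  0 ]
R3 <- R3 - (-3)*R1:  [  0  10   7  |   3   0   1 ]
R2 <- (1/5)*R2:  [   0    1  3/5  |  3/5  1/5    0 ]
R3 <- R3 - (10)*R2:  [  0   0   1  |  -3  -2   1 ]
R1 <- R1 - (1)*R3:  [  1   0   0  |   4   2  -1 ]
R2 <- R2 - (3/5)*R3:  [    0     1     0  |  12/5   7/5  -3/5 ]
Right block of [I | A^{-1}] is the inverse:
[    4    2    -1 ]
[ 12/5  7/5  -3/5 ]
[   -3   -2     1 ]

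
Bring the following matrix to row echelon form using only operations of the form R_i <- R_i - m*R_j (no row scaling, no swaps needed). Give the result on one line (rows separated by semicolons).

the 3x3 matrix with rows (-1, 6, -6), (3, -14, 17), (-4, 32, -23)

Forward elimination:
R2 <- R2 - (-3)*R1:  [  0   4  -1 ]
R3 <- R3 - (4)*R1:  [ 0  8  1 ]
R3 <- R3 - (2)*R2:  [ 0  0  3 ]
Row echelon form:
[ -1  6  -6 ]
[  0  4  -1 ]
[  0  0   3 ]

REF = [-1 6 -6; 0 4 -1; 0 0 3]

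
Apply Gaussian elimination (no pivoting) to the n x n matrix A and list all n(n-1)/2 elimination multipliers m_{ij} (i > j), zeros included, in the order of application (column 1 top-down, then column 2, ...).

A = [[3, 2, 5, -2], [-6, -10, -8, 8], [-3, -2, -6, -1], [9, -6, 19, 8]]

multipliers: -2, -1, 3, 0, 2, 0

Forward elimination:
R2 <- R2 - (-2)*R1:  [  0  -6   2   4 ]
R3 <- R3 - (-1)*R1:  [  0   0  -1  -3 ]
R4 <- R4 - (3)*R1:  [   0  -12    4   14 ]
R3: entry in column 2 is already 0 -> m_{32} = 0 (no row operation needed)
R4 <- R4 - (2)*R2:  [ 0  0  0  6 ]
R4: entry in column 3 is already 0 -> m_{43} = 0 (no row operation needed)
Multipliers (in order of application): m_{21} = -2, m_{31} = -1, m_{41} = 3, m_{32} = 0, m_{42} = 2, m_{43} = 0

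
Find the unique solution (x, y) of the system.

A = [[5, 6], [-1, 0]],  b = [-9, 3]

(-3, 1)

Forward elimination on [A|b]:
R2 <- R2 - (-1/5)*R1:  [   0  6/5  6/5 ]
Row echelon form:
[ 5    6  |   -9 ]
[ 0  6/5  |  6/5 ]
Back-substitution:
y = (6/5) / (6/5) = 1
x = (-9 - (6)*(1)) / 5 = -3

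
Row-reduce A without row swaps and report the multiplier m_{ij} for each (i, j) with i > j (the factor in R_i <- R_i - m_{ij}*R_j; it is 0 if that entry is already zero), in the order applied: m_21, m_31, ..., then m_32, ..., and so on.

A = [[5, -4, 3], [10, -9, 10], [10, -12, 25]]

Forward elimination:
R2 <- R2 - (2)*R1:  [  0  -1   4 ]
R3 <- R3 - (2)*R1:  [  0  -4  19 ]
R3 <- R3 - (4)*R2:  [ 0  0  3 ]
Multipliers (in order of application): m_{21} = 2, m_{31} = 2, m_{32} = 4

multipliers: 2, 2, 4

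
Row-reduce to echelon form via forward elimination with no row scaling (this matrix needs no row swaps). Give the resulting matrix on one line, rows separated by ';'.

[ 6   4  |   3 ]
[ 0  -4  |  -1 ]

REF = [6 4 3; 0 -4 -1]

Forward elimination:
Row echelon form:
[ 6   4  |   3 ]
[ 0  -4  |  -1 ]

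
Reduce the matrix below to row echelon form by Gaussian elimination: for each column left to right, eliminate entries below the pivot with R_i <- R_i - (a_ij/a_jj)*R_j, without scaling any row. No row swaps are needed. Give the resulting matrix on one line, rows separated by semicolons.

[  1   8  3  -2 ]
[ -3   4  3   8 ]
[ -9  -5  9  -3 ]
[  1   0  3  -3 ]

REF = [1 8 3 -2; 0 28 12 2; 0 0 51/7 -361/14; 0 0 0 199/17]

Forward elimination:
R2 <- R2 - (-3)*R1:  [  0  28  12   2 ]
R3 <- R3 - (-9)*R1:  [   0   67   36  -21 ]
R4 <- R4 - (1)*R1:  [  0  -8   0  -1 ]
R3 <- R3 - (67/28)*R2:  [       0        0     51/7  -361/14 ]
R4 <- R4 - (-2/7)*R2:  [    0     0  24/7  -3/7 ]
R4 <- R4 - (8/17)*R3:  [      0       0       0  199/17 ]
Row echelon form:
[ 1   8     3       -2 ]
[ 0  28    12        2 ]
[ 0   0  51/7  -361/14 ]
[ 0   0     0   199/17 ]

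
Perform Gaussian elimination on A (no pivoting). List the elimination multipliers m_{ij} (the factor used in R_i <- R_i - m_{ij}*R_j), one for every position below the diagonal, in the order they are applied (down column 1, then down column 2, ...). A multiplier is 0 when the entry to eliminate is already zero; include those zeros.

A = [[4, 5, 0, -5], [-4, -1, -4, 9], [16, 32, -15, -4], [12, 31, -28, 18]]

Forward elimination:
R2 <- R2 - (-1)*R1:  [  0   4  -4   4 ]
R3 <- R3 - (4)*R1:  [   0   12  -15   16 ]
R4 <- R4 - (3)*R1:  [   0   16  -28   33 ]
R3 <- R3 - (3)*R2:  [  0   0  -3   4 ]
R4 <- R4 - (4)*R2:  [   0    0  -12   17 ]
R4 <- R4 - (4)*R3:  [ 0  0  0  1 ]
Multipliers (in order of application): m_{21} = -1, m_{31} = 4, m_{41} = 3, m_{32} = 3, m_{42} = 4, m_{43} = 4

multipliers: -1, 4, 3, 3, 4, 4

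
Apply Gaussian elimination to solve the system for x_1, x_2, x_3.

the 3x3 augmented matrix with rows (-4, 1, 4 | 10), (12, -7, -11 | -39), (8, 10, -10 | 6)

Forward elimination on [A|b]:
R2 <- R2 - (-3)*R1:  [  0  -4   1  -9 ]
R3 <- R3 - (-2)*R1:  [  0  12  -2  26 ]
R3 <- R3 - (-3)*R2:  [  0   0   1  -1 ]
Row echelon form:
[ -4   1  4  |  10 ]
[  0  -4  1  |  -9 ]
[  0   0  1  |  -1 ]
Back-substitution:
x_3 = (-1) / 1 = -1
x_2 = (-9 - (1)*(-1)) / -4 = 2
x_1 = (10 - (1)*(2) - (4)*(-1)) / -4 = -3

(-3, 2, -1)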